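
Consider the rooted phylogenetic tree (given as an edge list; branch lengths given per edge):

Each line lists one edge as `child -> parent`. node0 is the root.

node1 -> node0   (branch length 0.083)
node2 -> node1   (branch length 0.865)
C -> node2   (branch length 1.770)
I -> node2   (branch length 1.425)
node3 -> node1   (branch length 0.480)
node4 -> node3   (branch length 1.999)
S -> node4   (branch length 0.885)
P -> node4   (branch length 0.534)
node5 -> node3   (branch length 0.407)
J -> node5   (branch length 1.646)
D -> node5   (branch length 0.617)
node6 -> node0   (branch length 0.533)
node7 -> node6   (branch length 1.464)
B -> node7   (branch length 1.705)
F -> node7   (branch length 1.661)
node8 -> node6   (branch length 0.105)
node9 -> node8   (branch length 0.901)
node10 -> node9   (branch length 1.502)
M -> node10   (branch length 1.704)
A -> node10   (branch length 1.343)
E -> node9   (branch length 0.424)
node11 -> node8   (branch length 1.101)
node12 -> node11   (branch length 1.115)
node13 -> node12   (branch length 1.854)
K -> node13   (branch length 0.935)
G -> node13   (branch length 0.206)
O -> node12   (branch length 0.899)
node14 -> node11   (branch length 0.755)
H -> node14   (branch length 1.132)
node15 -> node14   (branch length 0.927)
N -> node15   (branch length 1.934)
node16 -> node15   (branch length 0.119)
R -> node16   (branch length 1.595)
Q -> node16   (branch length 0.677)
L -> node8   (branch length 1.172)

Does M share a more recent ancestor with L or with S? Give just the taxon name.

L

The MRCA of M and L subtends (((M,A),E),(((K,G),O),(H,(N,(R,Q)))),L) (11 taxa).
The MRCA of M and S is the root, subtending the entire tree (19 taxa).
The first is nested inside the second, so M shares a more recent common ancestor with L.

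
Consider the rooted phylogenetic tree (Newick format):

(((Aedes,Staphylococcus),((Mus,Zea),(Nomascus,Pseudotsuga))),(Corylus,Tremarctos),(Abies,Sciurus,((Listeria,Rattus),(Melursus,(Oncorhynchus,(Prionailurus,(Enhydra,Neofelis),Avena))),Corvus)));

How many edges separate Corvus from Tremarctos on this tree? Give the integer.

5

The MRCA of Corvus and Tremarctos is the root of the tree.
From Corvus up to that node: 3 branches. From Tremarctos up to the same node: 2 branches. Total: 3 + 2 = 5.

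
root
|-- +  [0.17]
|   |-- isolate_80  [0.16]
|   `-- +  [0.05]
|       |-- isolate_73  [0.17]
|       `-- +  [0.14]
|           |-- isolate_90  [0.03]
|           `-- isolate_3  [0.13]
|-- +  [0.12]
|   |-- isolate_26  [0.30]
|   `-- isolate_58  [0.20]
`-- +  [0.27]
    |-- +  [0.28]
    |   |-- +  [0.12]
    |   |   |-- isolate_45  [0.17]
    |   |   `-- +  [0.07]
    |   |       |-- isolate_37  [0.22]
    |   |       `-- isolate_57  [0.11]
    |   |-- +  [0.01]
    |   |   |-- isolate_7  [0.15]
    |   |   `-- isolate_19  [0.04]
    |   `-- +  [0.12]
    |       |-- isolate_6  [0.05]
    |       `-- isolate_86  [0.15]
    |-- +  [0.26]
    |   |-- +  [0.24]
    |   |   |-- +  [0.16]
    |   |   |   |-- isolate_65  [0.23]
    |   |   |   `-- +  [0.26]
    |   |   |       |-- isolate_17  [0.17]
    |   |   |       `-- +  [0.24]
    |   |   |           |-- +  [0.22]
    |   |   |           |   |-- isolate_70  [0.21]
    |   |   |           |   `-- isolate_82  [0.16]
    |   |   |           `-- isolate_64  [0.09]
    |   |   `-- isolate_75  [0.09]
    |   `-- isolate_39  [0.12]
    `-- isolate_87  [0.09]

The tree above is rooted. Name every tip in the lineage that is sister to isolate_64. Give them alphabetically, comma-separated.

isolate_70, isolate_82

isolate_64 attaches to the tree at the node subtending ((isolate_70,isolate_82),isolate_64).
The other lineage descending from that same node — the sister group — is (isolate_70,isolate_82); its 2 tips in alphabetical order are the answer.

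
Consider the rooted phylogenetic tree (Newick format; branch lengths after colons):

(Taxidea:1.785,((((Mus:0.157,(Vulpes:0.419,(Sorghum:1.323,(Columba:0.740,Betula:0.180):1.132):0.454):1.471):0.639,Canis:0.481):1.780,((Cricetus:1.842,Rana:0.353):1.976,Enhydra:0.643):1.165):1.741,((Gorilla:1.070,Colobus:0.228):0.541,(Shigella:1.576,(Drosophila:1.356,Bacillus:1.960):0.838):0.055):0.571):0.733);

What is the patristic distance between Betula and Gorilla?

9.579

The path runs Betula → … → MRCA → … → Gorilla; the MRCA is the node subtending ((((Mus,(Vulpes,(Sorghum,(Columba,Betula)))),Canis),((Cricetus,Rana),Enhydra)),((Gorilla,Colobus),(Shigella,(Drosophila,Bacillus)))).
Branch lengths along that path: 0.180 + 1.132 + 0.454 + 1.471 + 0.639 + 1.780 + 1.741 + 0.571 + 0.541 + 1.070 = 9.579.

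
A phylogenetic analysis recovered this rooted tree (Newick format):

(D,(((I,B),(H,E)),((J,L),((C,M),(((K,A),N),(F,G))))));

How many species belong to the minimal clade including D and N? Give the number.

The MRCA of D and N is the root, so the clade is the entire tree.
That clade contains 14 terminal taxa: A, B, C, D, E, F, G, H, I, J, K, L, M, N.

14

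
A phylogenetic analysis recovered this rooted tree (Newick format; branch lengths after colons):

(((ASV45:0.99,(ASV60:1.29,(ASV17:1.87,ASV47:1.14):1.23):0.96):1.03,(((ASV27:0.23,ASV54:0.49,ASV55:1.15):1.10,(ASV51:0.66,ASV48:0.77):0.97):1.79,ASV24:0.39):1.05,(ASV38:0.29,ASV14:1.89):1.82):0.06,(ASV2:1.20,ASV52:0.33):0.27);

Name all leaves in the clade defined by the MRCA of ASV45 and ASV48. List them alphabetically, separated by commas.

ASV14, ASV17, ASV24, ASV27, ASV38, ASV45, ASV47, ASV48, ASV51, ASV54, ASV55, ASV60

Tracing ASV45: it sits inside (ASV45,(ASV60,(ASV17,ASV47))).
Tracing ASV48: it sits inside (ASV51,ASV48).
The smallest clade enclosing both is ((ASV45,(ASV60,(ASV17,ASV47))),(((ASV27,ASV54,ASV55),(ASV51,ASV48)),ASV24),(ASV38,ASV14)); the answer is its 12 terminal taxa in alphabetical order.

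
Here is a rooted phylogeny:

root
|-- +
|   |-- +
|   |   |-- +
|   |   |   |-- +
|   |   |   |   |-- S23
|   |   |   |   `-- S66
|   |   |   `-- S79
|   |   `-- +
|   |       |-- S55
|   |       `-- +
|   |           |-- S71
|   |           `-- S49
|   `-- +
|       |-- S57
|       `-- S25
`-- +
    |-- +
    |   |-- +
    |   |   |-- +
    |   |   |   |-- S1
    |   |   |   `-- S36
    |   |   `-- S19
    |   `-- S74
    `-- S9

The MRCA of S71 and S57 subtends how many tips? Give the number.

The MRCA of S71 and S57 is the node subtending ((((S23,S66),S79),(S55,(S71,S49))),(S57,S25)).
That clade contains 8 terminal taxa: S23, S25, S49, S55, S57, S66, S71, S79.

8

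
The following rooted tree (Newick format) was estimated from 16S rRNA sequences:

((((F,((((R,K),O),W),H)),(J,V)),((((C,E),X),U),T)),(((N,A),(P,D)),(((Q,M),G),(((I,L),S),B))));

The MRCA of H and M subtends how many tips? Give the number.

24

The MRCA of H and M is the root, so the clade is the entire tree.
That clade contains 24 terminal taxa: A, B, C, D, E, F, G, H, I, J, K, L, M, N, O, P, Q, R, S, T, U, V, W, X.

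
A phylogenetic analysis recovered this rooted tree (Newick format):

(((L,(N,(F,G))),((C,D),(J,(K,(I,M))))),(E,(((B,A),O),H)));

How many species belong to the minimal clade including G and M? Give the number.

10

The MRCA of G and M is the node subtending ((L,(N,(F,G))),((C,D),(J,(K,(I,M))))).
That clade contains 10 terminal taxa: C, D, F, G, I, J, K, L, M, N.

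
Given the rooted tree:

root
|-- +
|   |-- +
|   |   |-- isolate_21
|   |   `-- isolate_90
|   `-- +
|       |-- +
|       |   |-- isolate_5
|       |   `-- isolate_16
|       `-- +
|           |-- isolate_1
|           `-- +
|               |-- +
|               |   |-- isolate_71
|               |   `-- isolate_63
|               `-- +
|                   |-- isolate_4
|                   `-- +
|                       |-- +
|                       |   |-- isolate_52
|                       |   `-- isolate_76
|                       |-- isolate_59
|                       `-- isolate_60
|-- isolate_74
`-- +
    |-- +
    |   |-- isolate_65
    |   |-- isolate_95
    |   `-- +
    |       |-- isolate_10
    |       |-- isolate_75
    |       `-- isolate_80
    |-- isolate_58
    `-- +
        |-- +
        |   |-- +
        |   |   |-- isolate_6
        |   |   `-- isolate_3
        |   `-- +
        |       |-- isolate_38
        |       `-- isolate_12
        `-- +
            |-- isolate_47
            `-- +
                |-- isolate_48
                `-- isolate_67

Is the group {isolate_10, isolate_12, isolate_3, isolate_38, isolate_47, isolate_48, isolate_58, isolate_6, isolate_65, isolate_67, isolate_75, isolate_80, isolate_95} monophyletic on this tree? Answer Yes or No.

Yes

The most recent common ancestor of these taxa subtends ((isolate_65,isolate_95,(isolate_10,isolate_75,isolate_80)),isolate_58,(((isolate_6,isolate_3),(isolate_38,isolate_12)),(isolate_47,(isolate_48,isolate_67)))).
That clade has exactly 13 tips — every listed taxon and nothing else — so the group is monophyletic.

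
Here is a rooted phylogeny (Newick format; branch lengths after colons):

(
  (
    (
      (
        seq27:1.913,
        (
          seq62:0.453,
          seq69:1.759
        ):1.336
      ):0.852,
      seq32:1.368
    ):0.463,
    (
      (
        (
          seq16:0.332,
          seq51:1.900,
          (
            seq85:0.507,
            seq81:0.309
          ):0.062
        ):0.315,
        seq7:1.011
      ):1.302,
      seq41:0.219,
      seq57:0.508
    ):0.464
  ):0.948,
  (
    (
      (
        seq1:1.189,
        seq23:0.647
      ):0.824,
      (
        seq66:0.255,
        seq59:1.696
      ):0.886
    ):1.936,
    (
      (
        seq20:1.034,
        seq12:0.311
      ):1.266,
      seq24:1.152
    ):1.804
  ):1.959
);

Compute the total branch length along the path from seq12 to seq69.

10.698

The path runs seq12 → … → MRCA → … → seq69; the MRCA is the root of the tree.
Branch lengths along that path: 0.311 + 1.266 + 1.804 + 1.959 + 0.948 + 0.463 + 0.852 + 1.336 + 1.759 = 10.698.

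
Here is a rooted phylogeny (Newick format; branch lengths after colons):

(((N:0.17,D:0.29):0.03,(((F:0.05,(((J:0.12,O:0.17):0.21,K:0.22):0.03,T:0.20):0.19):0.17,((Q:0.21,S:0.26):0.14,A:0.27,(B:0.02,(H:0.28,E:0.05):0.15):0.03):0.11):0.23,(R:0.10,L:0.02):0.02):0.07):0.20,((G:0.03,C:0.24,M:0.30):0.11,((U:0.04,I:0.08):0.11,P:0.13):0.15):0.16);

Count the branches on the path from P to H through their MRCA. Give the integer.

The MRCA of P and H is the root of the tree.
From P up to that node: 3 branches. From H up to the same node: 7 branches. Total: 3 + 7 = 10.

10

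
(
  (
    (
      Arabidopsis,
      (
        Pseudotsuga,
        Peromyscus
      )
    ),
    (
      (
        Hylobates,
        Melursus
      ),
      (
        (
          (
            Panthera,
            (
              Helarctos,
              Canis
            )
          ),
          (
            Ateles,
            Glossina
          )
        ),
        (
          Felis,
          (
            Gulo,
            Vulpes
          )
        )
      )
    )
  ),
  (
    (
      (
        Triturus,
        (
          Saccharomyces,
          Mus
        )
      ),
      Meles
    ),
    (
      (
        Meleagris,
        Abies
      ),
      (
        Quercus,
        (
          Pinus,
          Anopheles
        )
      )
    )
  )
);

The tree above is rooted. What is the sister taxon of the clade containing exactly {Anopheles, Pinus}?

Quercus

The clade containing exactly {Anopheles, Pinus} attaches to the tree at the node subtending (Quercus,(Pinus,Anopheles)).
The other lineage descending from that same node — the sister group — is the single tip Quercus.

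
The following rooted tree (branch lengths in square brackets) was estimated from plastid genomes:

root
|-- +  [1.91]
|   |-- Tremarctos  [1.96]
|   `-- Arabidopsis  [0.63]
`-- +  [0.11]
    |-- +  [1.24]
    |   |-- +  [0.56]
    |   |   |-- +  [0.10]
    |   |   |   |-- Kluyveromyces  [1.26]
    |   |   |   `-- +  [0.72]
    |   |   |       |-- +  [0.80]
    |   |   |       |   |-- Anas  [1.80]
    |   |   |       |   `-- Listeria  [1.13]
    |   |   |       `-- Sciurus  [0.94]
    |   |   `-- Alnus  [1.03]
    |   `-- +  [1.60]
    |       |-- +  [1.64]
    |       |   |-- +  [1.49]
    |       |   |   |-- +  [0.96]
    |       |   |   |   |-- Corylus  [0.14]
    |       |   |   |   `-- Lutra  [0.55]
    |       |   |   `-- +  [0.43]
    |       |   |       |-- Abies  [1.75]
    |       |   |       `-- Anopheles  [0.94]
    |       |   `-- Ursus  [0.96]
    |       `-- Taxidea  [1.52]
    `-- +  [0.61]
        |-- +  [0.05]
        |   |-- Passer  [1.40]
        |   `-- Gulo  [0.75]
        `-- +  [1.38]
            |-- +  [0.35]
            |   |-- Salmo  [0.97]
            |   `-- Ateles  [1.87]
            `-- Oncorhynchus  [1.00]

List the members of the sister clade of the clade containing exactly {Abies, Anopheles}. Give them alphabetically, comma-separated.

Corylus, Lutra

The clade containing exactly {Abies, Anopheles} attaches to the tree at the node subtending ((Corylus,Lutra),(Abies,Anopheles)).
The other lineage descending from that same node — the sister group — is (Corylus,Lutra); its 2 tips in alphabetical order are the answer.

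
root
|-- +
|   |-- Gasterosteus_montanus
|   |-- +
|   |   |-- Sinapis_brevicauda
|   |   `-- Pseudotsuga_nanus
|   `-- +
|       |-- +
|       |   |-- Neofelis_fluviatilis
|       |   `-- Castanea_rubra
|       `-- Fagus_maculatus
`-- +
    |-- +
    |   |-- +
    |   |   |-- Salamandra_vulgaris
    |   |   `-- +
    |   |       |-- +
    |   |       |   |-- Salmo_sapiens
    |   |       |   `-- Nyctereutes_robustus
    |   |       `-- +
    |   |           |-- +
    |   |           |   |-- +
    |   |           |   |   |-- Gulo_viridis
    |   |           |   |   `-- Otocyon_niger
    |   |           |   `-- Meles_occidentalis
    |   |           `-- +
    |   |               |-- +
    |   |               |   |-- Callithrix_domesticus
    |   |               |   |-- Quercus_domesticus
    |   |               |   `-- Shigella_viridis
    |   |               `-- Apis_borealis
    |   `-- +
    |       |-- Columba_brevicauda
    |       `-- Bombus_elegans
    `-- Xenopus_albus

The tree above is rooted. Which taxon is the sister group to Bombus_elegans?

Columba_brevicauda

Bombus_elegans attaches to the tree at the node subtending (Columba_brevicauda,Bombus_elegans).
The other lineage descending from that same node — the sister group — is the single tip Columba_brevicauda.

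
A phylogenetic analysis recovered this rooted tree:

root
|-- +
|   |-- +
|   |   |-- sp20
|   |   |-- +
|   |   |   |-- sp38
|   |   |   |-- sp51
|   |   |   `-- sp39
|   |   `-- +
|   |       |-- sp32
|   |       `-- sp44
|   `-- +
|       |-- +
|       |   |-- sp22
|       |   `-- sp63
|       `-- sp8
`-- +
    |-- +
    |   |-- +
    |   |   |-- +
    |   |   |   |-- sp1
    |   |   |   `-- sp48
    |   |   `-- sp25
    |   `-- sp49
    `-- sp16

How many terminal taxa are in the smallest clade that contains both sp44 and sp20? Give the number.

The MRCA of sp44 and sp20 is the node subtending (sp20,(sp38,sp51,sp39),(sp32,sp44)).
That clade contains 6 terminal taxa: sp20, sp32, sp38, sp39, sp44, sp51.

6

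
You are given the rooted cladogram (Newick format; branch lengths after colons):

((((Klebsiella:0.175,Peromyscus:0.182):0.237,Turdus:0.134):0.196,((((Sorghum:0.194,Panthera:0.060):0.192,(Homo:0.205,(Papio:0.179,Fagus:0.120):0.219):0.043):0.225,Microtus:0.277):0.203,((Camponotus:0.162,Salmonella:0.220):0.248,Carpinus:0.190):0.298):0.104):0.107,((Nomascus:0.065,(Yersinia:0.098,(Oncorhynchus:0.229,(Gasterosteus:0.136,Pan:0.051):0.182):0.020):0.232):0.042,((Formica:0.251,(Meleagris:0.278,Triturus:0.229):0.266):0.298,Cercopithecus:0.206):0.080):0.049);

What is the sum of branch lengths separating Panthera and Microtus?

0.754

The path runs Panthera → … → MRCA → … → Microtus; the MRCA is the node subtending (((Sorghum,Panthera),(Homo,(Papio,Fagus))),Microtus).
Branch lengths along that path: 0.060 + 0.192 + 0.225 + 0.277 = 0.754.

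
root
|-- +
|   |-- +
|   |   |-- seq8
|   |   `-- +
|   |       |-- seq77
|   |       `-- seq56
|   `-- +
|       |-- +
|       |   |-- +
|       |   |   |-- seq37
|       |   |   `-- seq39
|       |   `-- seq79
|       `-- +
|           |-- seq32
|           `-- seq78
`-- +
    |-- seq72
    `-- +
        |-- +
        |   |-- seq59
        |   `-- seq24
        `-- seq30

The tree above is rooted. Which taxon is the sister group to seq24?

seq59

seq24 attaches to the tree at the node subtending (seq59,seq24).
The other lineage descending from that same node — the sister group — is the single tip seq59.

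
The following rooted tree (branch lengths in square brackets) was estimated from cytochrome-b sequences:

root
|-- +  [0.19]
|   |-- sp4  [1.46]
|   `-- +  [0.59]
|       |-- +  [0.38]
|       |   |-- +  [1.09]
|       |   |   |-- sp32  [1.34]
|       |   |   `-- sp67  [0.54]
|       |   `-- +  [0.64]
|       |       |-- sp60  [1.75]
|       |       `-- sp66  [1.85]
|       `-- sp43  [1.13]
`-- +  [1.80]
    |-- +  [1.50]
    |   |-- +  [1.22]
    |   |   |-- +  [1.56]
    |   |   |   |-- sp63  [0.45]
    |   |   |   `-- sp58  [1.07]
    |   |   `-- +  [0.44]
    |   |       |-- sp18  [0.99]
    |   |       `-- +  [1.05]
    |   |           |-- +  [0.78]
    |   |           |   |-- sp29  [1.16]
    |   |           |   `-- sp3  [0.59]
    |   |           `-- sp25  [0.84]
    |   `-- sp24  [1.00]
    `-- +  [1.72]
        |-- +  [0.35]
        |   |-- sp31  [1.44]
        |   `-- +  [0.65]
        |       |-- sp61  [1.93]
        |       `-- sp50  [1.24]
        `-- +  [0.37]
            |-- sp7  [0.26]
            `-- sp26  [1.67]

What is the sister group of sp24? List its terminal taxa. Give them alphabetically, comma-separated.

sp24 attaches to the tree at the node subtending (((sp63,sp58),(sp18,((sp29,sp3),sp25))),sp24).
The other lineage descending from that same node — the sister group — is ((sp63,sp58),(sp18,((sp29,sp3),sp25))); its 6 tips in alphabetical order are the answer.

sp18, sp25, sp29, sp3, sp58, sp63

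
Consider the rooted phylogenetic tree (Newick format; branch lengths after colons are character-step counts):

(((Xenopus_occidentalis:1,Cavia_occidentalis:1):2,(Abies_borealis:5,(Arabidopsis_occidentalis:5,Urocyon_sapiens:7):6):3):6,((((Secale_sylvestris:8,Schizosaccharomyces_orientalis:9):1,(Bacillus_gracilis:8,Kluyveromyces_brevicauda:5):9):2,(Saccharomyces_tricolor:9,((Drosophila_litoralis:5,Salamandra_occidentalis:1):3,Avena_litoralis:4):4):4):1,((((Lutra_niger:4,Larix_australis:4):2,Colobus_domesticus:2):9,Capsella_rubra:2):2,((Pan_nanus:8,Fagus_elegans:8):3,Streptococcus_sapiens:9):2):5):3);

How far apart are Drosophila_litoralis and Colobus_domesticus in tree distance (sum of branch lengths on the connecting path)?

35

The path runs Drosophila_litoralis → … → MRCA → … → Colobus_domesticus; the MRCA is the node subtending ((((Secale_sylvestris,Schizosaccharomyces_orientalis),(Bacillus_gracilis,Kluyveromyces_brevicauda)),(Saccharomyces_tricolor,((Drosophila_litoralis,Salamandra_occidentalis),Avena_litoralis))),((((Lutra_niger,Larix_australis),Colobus_domesticus),Capsella_rubra),((Pan_nanus,Fagus_elegans),Streptococcus_sapiens))).
Branch lengths along that path: 5 + 3 + 4 + 4 + 1 + 5 + 2 + 9 + 2 = 35.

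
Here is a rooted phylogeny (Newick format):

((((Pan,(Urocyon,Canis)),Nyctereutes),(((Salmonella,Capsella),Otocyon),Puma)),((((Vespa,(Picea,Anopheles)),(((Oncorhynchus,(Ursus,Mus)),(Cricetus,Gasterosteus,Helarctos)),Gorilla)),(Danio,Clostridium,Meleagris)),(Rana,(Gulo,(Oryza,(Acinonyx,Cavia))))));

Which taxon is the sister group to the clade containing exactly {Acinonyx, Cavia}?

The clade containing exactly {Acinonyx, Cavia} attaches to the tree at the node subtending (Oryza,(Acinonyx,Cavia)).
The other lineage descending from that same node — the sister group — is the single tip Oryza.

Oryza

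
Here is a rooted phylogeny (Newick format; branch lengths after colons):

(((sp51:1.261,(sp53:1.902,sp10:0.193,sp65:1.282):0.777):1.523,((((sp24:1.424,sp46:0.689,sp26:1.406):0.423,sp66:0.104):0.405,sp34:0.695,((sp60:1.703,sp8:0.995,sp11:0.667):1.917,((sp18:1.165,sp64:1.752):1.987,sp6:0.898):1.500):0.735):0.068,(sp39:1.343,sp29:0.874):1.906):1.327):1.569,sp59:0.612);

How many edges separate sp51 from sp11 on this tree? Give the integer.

7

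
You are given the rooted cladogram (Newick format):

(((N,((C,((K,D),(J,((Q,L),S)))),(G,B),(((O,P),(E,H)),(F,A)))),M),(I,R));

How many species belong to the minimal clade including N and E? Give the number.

16

The MRCA of N and E is the node subtending (N,((C,((K,D),(J,((Q,L),S)))),(G,B),(((O,P),(E,H)),(F,A)))).
That clade contains 16 terminal taxa: A, B, C, D, E, F, G, H, J, K, L, N, O, P, Q, S.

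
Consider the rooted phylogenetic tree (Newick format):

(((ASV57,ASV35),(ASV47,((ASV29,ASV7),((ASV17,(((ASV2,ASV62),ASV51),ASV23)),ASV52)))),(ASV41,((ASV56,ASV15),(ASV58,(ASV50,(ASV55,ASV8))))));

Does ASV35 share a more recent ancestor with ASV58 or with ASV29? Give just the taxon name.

The MRCA of ASV35 and ASV29 subtends ((ASV57,ASV35),(ASV47,((ASV29,ASV7),((ASV17,(((ASV2,ASV62),ASV51),ASV23)),ASV52)))) (11 taxa).
The MRCA of ASV35 and ASV58 is the root, subtending the entire tree (18 taxa).
The first is nested inside the second, so ASV35 shares a more recent common ancestor with ASV29.

ASV29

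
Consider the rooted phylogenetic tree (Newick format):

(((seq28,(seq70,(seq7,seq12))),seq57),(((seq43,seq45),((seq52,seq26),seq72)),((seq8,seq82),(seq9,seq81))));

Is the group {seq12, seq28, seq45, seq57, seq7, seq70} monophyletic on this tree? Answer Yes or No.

No

The MRCA of the listed taxa is the root, so the smallest clade containing them is the whole tree.
That clade also contains seq26, seq43, seq52, seq72, seq8, seq81, seq82, seq9, which are not in the proposed group, so the group is not monophyletic.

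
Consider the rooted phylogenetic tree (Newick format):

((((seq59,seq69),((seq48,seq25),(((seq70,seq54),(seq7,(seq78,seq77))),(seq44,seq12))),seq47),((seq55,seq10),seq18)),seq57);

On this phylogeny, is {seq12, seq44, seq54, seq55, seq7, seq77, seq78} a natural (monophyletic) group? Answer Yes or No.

No

The MRCA of the listed taxa subtends (((seq59,seq69),((seq48,seq25),(((seq70,seq54),(seq7,(seq78,seq77))),(seq44,seq12))),seq47),((seq55,seq10),seq18)).
That clade also contains seq10, seq18, seq25, seq47, seq48, seq59, seq69, seq70, which are not in the proposed group, so the group is not monophyletic.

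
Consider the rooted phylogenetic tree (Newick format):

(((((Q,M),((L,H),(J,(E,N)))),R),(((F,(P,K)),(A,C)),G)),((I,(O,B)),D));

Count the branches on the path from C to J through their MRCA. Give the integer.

The MRCA of C and J is the node subtending ((((Q,M),((L,H),(J,(E,N)))),R),(((F,(P,K)),(A,C)),G)).
From C up to that node: 4 branches. From J up to the same node: 5 branches. Total: 4 + 5 = 9.

9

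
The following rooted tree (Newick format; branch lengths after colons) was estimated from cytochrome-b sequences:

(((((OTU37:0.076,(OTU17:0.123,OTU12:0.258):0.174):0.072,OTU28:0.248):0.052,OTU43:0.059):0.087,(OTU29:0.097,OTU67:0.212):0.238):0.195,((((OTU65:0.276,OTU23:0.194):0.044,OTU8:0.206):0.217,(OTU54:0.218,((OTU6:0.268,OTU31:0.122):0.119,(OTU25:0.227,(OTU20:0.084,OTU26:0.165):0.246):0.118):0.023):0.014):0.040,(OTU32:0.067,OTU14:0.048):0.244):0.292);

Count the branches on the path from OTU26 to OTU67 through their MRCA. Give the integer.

10

The MRCA of OTU26 and OTU67 is the root of the tree.
From OTU26 up to that node: 7 branches. From OTU67 up to the same node: 3 branches. Total: 7 + 3 = 10.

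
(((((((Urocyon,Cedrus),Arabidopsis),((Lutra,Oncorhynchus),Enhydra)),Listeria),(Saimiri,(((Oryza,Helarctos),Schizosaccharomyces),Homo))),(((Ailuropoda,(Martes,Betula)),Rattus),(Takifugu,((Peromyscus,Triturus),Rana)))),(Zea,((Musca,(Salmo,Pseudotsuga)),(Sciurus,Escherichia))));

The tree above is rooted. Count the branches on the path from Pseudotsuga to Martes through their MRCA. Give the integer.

11

The MRCA of Pseudotsuga and Martes is the root of the tree.
From Pseudotsuga up to that node: 5 branches. From Martes up to the same node: 6 branches. Total: 5 + 6 = 11.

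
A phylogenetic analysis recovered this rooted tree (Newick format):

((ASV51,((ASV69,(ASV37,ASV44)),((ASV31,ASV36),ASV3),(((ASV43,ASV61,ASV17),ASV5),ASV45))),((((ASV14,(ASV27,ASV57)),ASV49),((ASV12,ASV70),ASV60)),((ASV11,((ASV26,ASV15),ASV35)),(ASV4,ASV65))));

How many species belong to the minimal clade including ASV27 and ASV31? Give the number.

25

The MRCA of ASV27 and ASV31 is the root, so the clade is the entire tree.
That clade contains 25 terminal taxa: ASV11, ASV12, ASV14, ASV15, ASV17, ASV26, ASV27, ASV3, ASV31, ASV35, ASV36, ASV37, ASV4, ASV43, ASV44, ASV45, ASV49, ASV5, ASV51, ASV57, ASV60, ASV61, ASV65, ASV69, ASV70.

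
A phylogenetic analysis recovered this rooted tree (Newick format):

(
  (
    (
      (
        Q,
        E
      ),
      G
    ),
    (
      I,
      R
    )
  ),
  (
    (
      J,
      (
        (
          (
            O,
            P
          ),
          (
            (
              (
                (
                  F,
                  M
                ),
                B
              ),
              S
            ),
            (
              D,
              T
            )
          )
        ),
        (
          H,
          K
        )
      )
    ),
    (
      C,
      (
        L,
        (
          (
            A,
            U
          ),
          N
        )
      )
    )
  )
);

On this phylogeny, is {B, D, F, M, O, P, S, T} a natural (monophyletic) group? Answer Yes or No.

Yes

The most recent common ancestor of these taxa subtends ((O,P),((((F,M),B),S),(D,T))).
That clade has exactly 8 tips — every listed taxon and nothing else — so the group is monophyletic.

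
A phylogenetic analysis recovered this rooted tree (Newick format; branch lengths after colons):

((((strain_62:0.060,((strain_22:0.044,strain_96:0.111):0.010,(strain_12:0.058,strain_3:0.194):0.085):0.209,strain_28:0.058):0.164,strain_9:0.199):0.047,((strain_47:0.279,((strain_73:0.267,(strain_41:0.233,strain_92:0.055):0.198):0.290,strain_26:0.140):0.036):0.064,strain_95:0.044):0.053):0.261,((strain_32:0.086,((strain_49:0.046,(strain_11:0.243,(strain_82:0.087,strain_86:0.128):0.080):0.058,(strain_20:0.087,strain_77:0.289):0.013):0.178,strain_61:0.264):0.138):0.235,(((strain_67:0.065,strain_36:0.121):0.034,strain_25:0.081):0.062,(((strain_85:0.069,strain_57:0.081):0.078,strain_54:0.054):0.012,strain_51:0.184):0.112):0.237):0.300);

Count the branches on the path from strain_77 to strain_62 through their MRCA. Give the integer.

10

The MRCA of strain_77 and strain_62 is the root of the tree.
From strain_77 up to that node: 6 branches. From strain_62 up to the same node: 4 branches. Total: 6 + 4 = 10.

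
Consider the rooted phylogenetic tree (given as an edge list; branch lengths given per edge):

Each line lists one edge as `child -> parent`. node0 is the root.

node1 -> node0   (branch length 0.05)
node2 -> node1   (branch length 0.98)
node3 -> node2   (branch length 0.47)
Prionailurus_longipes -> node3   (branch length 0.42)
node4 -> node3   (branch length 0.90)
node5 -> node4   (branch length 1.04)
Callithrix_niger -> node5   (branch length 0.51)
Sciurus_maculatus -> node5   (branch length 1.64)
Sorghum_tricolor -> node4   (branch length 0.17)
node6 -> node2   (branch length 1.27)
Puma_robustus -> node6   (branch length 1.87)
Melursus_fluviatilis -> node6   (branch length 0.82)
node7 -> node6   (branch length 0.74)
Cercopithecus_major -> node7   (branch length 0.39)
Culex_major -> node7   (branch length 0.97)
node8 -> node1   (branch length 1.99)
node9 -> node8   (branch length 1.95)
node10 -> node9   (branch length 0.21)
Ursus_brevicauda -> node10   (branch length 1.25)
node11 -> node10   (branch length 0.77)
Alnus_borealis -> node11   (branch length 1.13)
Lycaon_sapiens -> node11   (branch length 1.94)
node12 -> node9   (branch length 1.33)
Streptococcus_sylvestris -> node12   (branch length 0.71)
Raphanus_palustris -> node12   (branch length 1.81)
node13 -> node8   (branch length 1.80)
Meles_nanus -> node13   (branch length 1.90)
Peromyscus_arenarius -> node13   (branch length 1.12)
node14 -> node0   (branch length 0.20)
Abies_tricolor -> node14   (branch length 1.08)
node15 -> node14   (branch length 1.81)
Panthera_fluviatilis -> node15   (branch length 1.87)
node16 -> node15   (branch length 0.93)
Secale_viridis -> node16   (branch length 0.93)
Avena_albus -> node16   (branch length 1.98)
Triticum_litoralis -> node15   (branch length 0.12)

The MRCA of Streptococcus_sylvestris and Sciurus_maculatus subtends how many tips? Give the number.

15

The MRCA of Streptococcus_sylvestris and Sciurus_maculatus is the node subtending (((Prionailurus_longipes,((Callithrix_niger,Sciurus_maculatus),Sorghum_tricolor)),(Puma_robustus,Melursus_fluviatilis,(Cercopithecus_major,Culex_major))),(((Ursus_brevicauda,(Alnus_borealis,Lycaon_sapiens)),(Streptococcus_sylvestris,Raphanus_palustris)),(Meles_nanus,Peromyscus_arenarius))).
That clade contains 15 terminal taxa: Alnus_borealis, Callithrix_niger, Cercopithecus_major, Culex_major, Lycaon_sapiens, Meles_nanus, Melursus_fluviatilis, Peromyscus_arenarius, Prionailurus_longipes, Puma_robustus, Raphanus_palustris, Sciurus_maculatus, Sorghum_tricolor, Streptococcus_sylvestris, Ursus_brevicauda.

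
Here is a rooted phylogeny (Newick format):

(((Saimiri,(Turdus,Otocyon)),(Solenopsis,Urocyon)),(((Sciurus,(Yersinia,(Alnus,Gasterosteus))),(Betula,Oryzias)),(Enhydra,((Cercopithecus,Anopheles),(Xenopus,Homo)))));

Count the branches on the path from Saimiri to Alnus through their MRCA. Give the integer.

The MRCA of Saimiri and Alnus is the root of the tree.
From Saimiri up to that node: 3 branches. From Alnus up to the same node: 6 branches. Total: 3 + 6 = 9.

9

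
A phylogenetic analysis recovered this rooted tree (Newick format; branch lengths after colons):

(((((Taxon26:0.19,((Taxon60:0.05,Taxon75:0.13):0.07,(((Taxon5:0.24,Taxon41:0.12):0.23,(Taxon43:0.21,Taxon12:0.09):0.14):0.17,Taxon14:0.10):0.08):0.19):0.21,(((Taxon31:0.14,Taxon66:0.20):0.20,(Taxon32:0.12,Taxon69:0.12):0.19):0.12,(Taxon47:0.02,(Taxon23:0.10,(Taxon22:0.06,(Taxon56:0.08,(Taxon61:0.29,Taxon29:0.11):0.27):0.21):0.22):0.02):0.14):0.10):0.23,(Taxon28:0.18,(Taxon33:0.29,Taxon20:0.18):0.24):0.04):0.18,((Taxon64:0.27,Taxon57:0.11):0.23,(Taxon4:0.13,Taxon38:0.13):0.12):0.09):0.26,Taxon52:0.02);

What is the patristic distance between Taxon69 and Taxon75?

The path runs Taxon69 → … → MRCA → … → Taxon75; the MRCA is the node subtending ((Taxon26,((Taxon60,Taxon75),(((Taxon5,Taxon41),(Taxon43,Taxon12)),Taxon14))),(((Taxon31,Taxon66),(Taxon32,Taxon69)),(Taxon47,(Taxon23,(Taxon22,(Taxon56,(Taxon61,Taxon29))))))).
Branch lengths along that path: 0.12 + 0.19 + 0.12 + 0.10 + 0.21 + 0.19 + 0.07 + 0.13 = 1.13.

1.13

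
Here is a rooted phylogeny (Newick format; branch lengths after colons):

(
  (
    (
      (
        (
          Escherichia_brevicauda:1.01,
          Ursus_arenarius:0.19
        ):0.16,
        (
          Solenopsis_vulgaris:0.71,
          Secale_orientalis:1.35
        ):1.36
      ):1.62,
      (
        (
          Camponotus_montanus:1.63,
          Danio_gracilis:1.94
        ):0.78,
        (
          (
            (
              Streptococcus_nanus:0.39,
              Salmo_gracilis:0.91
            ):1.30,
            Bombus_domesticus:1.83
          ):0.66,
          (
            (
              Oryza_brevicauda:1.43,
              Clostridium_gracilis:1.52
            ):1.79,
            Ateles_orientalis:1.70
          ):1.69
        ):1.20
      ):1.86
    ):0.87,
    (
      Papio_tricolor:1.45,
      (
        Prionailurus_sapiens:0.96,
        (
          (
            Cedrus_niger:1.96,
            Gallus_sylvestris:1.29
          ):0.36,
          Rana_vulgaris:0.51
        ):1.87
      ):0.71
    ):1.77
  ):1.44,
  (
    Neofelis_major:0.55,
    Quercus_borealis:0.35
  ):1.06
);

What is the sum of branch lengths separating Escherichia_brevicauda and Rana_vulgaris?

The path runs Escherichia_brevicauda → … → MRCA → … → Rana_vulgaris; the MRCA is the node subtending ((((Escherichia_brevicauda,Ursus_arenarius),(Solenopsis_vulgaris,Secale_orientalis)),((Camponotus_montanus,Danio_gracilis),(((Streptococcus_nanus,Salmo_gracilis),Bombus_domesticus),((Oryza_brevicauda,Clostridium_gracilis),Ateles_orientalis)))),(Papio_tricolor,(Prionailurus_sapiens,((Cedrus_niger,Gallus_sylvestris),Rana_vulgaris)))).
Branch lengths along that path: 1.01 + 0.16 + 1.62 + 0.87 + 1.77 + 0.71 + 1.87 + 0.51 = 8.52.

8.52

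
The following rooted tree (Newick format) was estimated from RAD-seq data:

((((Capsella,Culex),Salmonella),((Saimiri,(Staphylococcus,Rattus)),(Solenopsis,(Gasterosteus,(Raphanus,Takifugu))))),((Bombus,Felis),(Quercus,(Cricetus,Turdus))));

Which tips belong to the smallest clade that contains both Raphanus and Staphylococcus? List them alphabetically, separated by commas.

Gasterosteus, Raphanus, Rattus, Saimiri, Solenopsis, Staphylococcus, Takifugu

Tracing Raphanus: it sits inside (Raphanus,Takifugu).
Tracing Staphylococcus: it sits inside (Staphylococcus,Rattus).
The smallest clade enclosing both is ((Saimiri,(Staphylococcus,Rattus)),(Solenopsis,(Gasterosteus,(Raphanus,Takifugu)))); the answer is its 7 terminal taxa in alphabetical order.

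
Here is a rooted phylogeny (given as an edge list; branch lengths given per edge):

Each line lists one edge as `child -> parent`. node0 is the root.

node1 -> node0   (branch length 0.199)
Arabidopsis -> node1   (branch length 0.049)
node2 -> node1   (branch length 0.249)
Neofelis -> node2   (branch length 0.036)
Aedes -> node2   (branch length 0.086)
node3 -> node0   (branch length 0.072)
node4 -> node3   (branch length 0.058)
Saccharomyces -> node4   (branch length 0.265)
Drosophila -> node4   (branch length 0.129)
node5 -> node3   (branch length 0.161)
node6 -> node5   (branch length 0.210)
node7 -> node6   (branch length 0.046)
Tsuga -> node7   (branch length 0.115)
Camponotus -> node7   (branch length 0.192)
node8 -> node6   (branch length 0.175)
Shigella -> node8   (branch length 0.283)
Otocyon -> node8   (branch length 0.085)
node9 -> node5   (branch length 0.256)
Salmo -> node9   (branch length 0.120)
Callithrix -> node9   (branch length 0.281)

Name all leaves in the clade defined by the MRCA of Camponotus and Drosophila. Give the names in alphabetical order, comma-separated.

Callithrix, Camponotus, Drosophila, Otocyon, Saccharomyces, Salmo, Shigella, Tsuga

Tracing Camponotus: it sits inside (Tsuga,Camponotus).
Tracing Drosophila: it sits inside (Saccharomyces,Drosophila).
The smallest clade enclosing both is ((Saccharomyces,Drosophila),(((Tsuga,Camponotus),(Shigella,Otocyon)),(Salmo,Callithrix))); the answer is its 8 terminal taxa in alphabetical order.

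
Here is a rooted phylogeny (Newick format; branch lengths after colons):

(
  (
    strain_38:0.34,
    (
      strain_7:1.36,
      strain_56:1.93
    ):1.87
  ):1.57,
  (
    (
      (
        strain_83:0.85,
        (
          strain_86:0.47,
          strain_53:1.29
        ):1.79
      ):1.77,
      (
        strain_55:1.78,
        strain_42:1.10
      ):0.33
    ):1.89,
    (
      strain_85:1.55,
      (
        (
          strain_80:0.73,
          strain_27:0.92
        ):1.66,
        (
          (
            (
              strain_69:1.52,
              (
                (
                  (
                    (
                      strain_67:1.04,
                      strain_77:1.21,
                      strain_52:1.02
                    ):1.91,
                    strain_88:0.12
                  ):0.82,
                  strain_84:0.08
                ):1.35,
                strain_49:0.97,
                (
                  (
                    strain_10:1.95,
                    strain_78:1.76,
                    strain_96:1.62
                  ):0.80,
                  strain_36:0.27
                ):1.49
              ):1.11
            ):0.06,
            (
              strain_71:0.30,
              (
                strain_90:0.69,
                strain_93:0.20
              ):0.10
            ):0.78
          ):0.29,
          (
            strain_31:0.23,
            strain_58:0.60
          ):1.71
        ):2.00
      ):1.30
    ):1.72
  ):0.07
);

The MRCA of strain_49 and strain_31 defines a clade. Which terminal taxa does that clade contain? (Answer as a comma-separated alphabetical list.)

Tracing strain_49: it sits inside ((((strain_67,strain_77,strain_52),strain_88),strain_84),strain_49,((strain_10,strain_78,strain_96),strain_36)).
Tracing strain_31: it sits inside (strain_31,strain_58).
The smallest clade enclosing both is (((strain_69,((((strain_67,strain_77,strain_52),strain_88),strain_84),strain_49,((strain_10,strain_78,strain_96),strain_36))),(strain_71,(strain_90,strain_93))),(strain_31,strain_58)); the answer is its 16 terminal taxa in alphabetical order.

strain_10, strain_31, strain_36, strain_49, strain_52, strain_58, strain_67, strain_69, strain_71, strain_77, strain_78, strain_84, strain_88, strain_90, strain_93, strain_96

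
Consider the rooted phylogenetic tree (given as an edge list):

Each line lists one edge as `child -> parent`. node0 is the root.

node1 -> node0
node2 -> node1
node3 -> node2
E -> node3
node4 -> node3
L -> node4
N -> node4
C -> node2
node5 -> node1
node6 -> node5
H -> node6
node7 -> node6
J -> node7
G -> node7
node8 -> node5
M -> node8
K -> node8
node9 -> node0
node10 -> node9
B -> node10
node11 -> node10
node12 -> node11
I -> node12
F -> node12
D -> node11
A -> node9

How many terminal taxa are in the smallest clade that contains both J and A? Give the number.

14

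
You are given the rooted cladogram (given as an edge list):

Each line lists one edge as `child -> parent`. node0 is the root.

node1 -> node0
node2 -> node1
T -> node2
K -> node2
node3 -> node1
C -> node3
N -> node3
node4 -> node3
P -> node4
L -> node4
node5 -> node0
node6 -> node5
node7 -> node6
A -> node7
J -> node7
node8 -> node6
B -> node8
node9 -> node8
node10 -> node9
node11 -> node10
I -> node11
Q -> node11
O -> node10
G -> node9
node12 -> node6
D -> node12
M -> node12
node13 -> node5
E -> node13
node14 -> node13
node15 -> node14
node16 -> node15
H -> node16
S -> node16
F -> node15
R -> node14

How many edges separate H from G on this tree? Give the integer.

The MRCA of H and G is the node subtending (((A,J),(B,(((I,Q),O),G)),(D,M)),(E,(((H,S),F),R))).
From H up to that node: 5 branches. From G up to the same node: 4 branches. Total: 5 + 4 = 9.

9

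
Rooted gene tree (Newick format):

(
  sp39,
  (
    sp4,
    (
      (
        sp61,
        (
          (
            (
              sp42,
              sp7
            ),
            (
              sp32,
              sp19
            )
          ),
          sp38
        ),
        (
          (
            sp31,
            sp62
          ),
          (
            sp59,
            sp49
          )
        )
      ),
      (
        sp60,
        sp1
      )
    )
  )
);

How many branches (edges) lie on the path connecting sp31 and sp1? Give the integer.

6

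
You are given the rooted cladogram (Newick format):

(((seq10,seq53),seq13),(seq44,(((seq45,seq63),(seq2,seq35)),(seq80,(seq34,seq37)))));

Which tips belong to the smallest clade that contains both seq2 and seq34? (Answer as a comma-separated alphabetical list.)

seq2, seq34, seq35, seq37, seq45, seq63, seq80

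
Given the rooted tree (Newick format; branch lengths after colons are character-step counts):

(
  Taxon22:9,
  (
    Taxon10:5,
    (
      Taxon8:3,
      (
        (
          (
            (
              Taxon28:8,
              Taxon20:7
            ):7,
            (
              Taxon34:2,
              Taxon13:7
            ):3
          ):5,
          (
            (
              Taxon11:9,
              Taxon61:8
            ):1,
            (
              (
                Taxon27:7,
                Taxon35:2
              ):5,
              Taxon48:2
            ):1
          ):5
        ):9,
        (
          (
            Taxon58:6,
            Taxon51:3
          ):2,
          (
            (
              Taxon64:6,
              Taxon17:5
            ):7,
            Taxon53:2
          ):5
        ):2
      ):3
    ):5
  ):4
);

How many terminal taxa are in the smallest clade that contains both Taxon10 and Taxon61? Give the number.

The MRCA of Taxon10 and Taxon61 is the node subtending (Taxon10,(Taxon8,((((Taxon28,Taxon20),(Taxon34,Taxon13)),((Taxon11,Taxon61),((Taxon27,Taxon35),Taxon48))),((Taxon58,Taxon51),((Taxon64,Taxon17),Taxon53))))).
That clade contains 16 terminal taxa: Taxon10, Taxon11, Taxon13, Taxon17, Taxon20, Taxon27, Taxon28, Taxon34, Taxon35, Taxon48, Taxon51, Taxon53, Taxon58, Taxon61, Taxon64, Taxon8.

16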